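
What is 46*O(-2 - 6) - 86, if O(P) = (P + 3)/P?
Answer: -229/4 ≈ -57.250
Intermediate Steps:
O(P) = (3 + P)/P
46*O(-2 - 6) - 86 = 46*((3 + (-2 - 6))/(-2 - 6)) - 86 = 46*((3 - 8)/(-8)) - 86 = 46*(-⅛*(-5)) - 86 = 46*(5/8) - 86 = 115/4 - 86 = -229/4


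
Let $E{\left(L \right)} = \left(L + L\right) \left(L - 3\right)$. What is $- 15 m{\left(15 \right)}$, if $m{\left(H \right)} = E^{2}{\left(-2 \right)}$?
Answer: $-6000$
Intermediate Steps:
$E{\left(L \right)} = 2 L \left(-3 + L\right)$
$m{\left(H \right)} = 400$ ($m{\left(H \right)} = \left(2 \left(-2\right) \left(-3 - 2\right)\right)^{2} = \left(2 \left(-2\right) \left(-5\right)\right)^{2} = 20^{2} = 400$)
$- 15 m{\left(15 \right)} = \left(-15\right) 400 = -6000$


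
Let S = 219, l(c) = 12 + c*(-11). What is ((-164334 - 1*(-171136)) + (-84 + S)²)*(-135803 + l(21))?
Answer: -3404222594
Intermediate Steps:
l(c) = 12 - 11*c
((-164334 - 1*(-171136)) + (-84 + S)²)*(-135803 + l(21)) = ((-164334 - 1*(-171136)) + (-84 + 219)²)*(-135803 + (12 - 11*21)) = ((-164334 + 171136) + 135²)*(-135803 + (12 - 231)) = (6802 + 18225)*(-135803 - 219) = 25027*(-136022) = -3404222594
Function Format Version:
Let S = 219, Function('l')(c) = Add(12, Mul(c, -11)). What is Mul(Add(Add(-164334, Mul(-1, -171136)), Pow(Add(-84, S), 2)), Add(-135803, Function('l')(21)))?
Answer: -3404222594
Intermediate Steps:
Function('l')(c) = Add(12, Mul(-11, c))
Mul(Add(Add(-164334, Mul(-1, -171136)), Pow(Add(-84, S), 2)), Add(-135803, Function('l')(21))) = Mul(Add(Add(-164334, Mul(-1, -171136)), Pow(Add(-84, 219), 2)), Add(-135803, Add(12, Mul(-11, 21)))) = Mul(Add(Add(-164334, 171136), Pow(135, 2)), Add(-135803, Add(12, -231))) = Mul(Add(6802, 18225), Add(-135803, -219)) = Mul(25027, -136022) = -3404222594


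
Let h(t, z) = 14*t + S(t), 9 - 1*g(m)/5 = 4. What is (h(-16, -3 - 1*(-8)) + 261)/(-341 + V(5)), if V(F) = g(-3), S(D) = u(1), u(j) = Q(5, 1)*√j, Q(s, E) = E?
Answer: -19/158 ≈ -0.12025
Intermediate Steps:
u(j) = √j (u(j) = 1*√j = √j)
S(D) = 1 (S(D) = √1 = 1)
g(m) = 25 (g(m) = 45 - 5*4 = 45 - 20 = 25)
h(t, z) = 1 + 14*t (h(t, z) = 14*t + 1 = 1 + 14*t)
V(F) = 25
(h(-16, -3 - 1*(-8)) + 261)/(-341 + V(5)) = ((1 + 14*(-16)) + 261)/(-341 + 25) = ((1 - 224) + 261)/(-316) = (-223 + 261)*(-1/316) = 38*(-1/316) = -19/158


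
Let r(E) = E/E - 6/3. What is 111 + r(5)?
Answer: 110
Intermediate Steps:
r(E) = -1 (r(E) = 1 - 6*⅓ = 1 - 2 = -1)
111 + r(5) = 111 - 1 = 110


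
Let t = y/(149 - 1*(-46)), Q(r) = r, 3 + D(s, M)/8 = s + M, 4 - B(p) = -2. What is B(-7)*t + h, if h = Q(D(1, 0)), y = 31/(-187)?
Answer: -194542/12155 ≈ -16.005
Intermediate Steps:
y = -31/187 (y = 31*(-1/187) = -31/187 ≈ -0.16578)
B(p) = 6 (B(p) = 4 - 1*(-2) = 4 + 2 = 6)
D(s, M) = -24 + 8*M + 8*s (D(s, M) = -24 + 8*(s + M) = -24 + 8*(M + s) = -24 + (8*M + 8*s) = -24 + 8*M + 8*s)
h = -16 (h = -24 + 8*0 + 8*1 = -24 + 0 + 8 = -16)
t = -31/36465 (t = -31/(187*(149 - 1*(-46))) = -31/(187*(149 + 46)) = -31/187/195 = -31/187*1/195 = -31/36465 ≈ -0.00085013)
B(-7)*t + h = 6*(-31/36465) - 16 = -62/12155 - 16 = -194542/12155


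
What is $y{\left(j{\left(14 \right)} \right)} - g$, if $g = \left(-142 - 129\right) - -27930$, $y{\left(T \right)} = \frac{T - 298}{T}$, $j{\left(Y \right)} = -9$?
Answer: $- \frac{248624}{9} \approx -27625.0$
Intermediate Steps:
$y{\left(T \right)} = \frac{-298 + T}{T}$ ($y{\left(T \right)} = \frac{T - 298}{T} = \frac{-298 + T}{T}$)
$g = 27659$ ($g = \left(-142 - 129\right) + 27930 = -271 + 27930 = 27659$)
$y{\left(j{\left(14 \right)} \right)} - g = \frac{-298 - 9}{-9} - 27659 = \left(- \frac{1}{9}\right) \left(-307\right) - 27659 = \frac{307}{9} - 27659 = - \frac{248624}{9}$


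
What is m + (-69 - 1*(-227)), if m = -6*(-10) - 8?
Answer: 210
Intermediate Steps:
m = 52 (m = 60 - 8 = 52)
m + (-69 - 1*(-227)) = 52 + (-69 - 1*(-227)) = 52 + (-69 + 227) = 52 + 158 = 210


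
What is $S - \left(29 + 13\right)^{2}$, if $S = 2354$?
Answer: $590$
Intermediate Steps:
$S - \left(29 + 13\right)^{2} = 2354 - \left(29 + 13\right)^{2} = 2354 - 42^{2} = 2354 - 1764 = 590$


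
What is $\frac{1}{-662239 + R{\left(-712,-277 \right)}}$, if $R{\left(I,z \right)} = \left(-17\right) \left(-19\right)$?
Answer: $- \frac{1}{661916} \approx -1.5108 \cdot 10^{-6}$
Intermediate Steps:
$R{\left(I,z \right)} = 323$
$\frac{1}{-662239 + R{\left(-712,-277 \right)}} = \frac{1}{-662239 + 323} = \frac{1}{-661916} = - \frac{1}{661916}$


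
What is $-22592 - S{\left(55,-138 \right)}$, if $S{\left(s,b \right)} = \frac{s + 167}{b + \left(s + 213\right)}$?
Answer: $- \frac{1468591}{65} \approx -22594.0$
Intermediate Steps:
$S{\left(s,b \right)} = \frac{167 + s}{213 + b + s}$ ($S{\left(s,b \right)} = \frac{167 + s}{b + \left(213 + s\right)} = \frac{167 + s}{213 + b + s}$)
$-22592 - S{\left(55,-138 \right)} = -22592 - \frac{167 + 55}{213 - 138 + 55} = -22592 - \frac{1}{130} \cdot 222 = -22592 - \frac{111}{65} = - \frac{1468591}{65}$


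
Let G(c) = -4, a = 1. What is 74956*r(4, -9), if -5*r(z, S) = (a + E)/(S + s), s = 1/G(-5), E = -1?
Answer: 0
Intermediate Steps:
s = -¼ (s = 1/(-4) = -¼ ≈ -0.25000)
r(z, S) = 0 (r(z, S) = -(1 - 1)/(5*(S - ¼)) = -0/(-¼ + S) = -⅕*0 = 0)
74956*r(4, -9) = 74956*0 = 0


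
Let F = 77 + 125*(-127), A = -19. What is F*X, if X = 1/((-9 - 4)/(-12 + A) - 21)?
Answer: 244869/319 ≈ 767.61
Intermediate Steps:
F = -15798 (F = 77 - 15875 = -15798)
X = -31/638 (X = 1/((-9 - 4)/(-12 - 19) - 21) = 1/(-13/(-31) - 21) = 1/(-13*(-1/31) - 21) = 1/(13/31 - 21) = 1/(-638/31) = -31/638 ≈ -0.048589)
F*X = -15798*(-31/638) = 244869/319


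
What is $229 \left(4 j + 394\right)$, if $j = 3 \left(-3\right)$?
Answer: $81982$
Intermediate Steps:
$j = -9$
$229 \left(4 j + 394\right) = 229 \left(4 \left(-9\right) + 394\right) = 229 \left(-36 + 394\right) = 229 \cdot 358 = 81982$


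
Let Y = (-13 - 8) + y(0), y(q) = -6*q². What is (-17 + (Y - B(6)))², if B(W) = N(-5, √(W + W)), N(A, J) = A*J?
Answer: 1744 - 760*√3 ≈ 427.64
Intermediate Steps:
Y = -21 (Y = (-13 - 8) - 6*0² = -21 - 6*0 = -21 + 0 = -21)
B(W) = -5*√2*√W (B(W) = -5*√(W + W) = -5*√2*√W)
(-17 + (Y - B(6)))² = (-17 + (-21 - (-5)*√2*√6))² = (-17 + (-21 - (-10)*√3))² = (-17 + (-21 + 10*√3))² = (-38 + 10*√3)²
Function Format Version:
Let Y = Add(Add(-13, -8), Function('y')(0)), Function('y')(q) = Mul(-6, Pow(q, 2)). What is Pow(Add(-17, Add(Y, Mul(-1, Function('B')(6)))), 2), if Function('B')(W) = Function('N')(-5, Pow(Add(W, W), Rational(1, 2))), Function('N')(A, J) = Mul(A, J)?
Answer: Add(1744, Mul(-760, Pow(3, Rational(1, 2)))) ≈ 427.64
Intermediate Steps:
Y = -21 (Y = Add(Add(-13, -8), Mul(-6, Pow(0, 2))) = Add(-21, Mul(-6, 0)) = Add(-21, 0) = -21)
Function('B')(W) = Mul(-5, Pow(2, Rational(1, 2)), Pow(W, Rational(1, 2))) (Function('B')(W) = Mul(-5, Pow(Add(W, W), Rational(1, 2))) = Mul(-5, Pow(Mul(2, W), Rational(1, 2))) = Mul(-5, Mul(Pow(2, Rational(1, 2)), Pow(W, Rational(1, 2)))) = Mul(-5, Pow(2, Rational(1, 2)), Pow(W, Rational(1, 2))))
Pow(Add(-17, Add(Y, Mul(-1, Function('B')(6)))), 2) = Pow(Add(-17, Add(-21, Mul(-1, Mul(-5, Pow(2, Rational(1, 2)), Pow(6, Rational(1, 2)))))), 2) = Pow(Add(-17, Add(-21, Mul(-1, Mul(-10, Pow(3, Rational(1, 2)))))), 2) = Pow(Add(-17, Add(-21, Mul(10, Pow(3, Rational(1, 2))))), 2) = Pow(Add(-38, Mul(10, Pow(3, Rational(1, 2)))), 2)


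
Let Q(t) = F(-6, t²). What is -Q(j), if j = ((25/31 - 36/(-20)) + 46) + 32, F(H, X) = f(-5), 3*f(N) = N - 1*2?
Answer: 7/3 ≈ 2.3333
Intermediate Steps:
f(N) = -⅔ + N/3 (f(N) = (N - 1*2)/3 = (N - 2)/3 = (-2 + N)/3 = -⅔ + N/3)
F(H, X) = -7/3 (F(H, X) = -⅔ + (⅓)*(-5) = -⅔ - 5/3 = -7/3)
j = 12494/155 (j = ((25*(1/31) - 36*(-1/20)) + 46) + 32 = ((25/31 + 9/5) + 46) + 32 = (404/155 + 46) + 32 = 7534/155 + 32 = 12494/155 ≈ 80.606)
Q(t) = -7/3
-Q(j) = -1*(-7/3) = 7/3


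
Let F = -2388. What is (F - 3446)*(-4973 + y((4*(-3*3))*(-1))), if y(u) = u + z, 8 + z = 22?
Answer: 28720782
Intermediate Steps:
z = 14 (z = -8 + 22 = 14)
y(u) = 14 + u (y(u) = u + 14 = 14 + u)
(F - 3446)*(-4973 + y((4*(-3*3))*(-1))) = (-2388 - 3446)*(-4973 + (14 + (4*(-3*3))*(-1))) = -5834*(-4973 + (14 + (4*(-9))*(-1))) = -5834*(-4973 + (14 - 36*(-1))) = -5834*(-4973 + (14 + 36)) = -5834*(-4973 + 50) = -5834*(-4923) = 28720782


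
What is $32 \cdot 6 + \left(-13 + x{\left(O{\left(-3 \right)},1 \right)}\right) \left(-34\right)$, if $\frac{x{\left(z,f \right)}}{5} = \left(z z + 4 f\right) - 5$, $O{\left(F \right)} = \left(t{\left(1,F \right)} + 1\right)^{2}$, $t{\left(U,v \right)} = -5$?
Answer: $-42716$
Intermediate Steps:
$O{\left(F \right)} = 16$ ($O{\left(F \right)} = \left(-5 + 1\right)^{2} = \left(-4\right)^{2} = 16$)
$x{\left(z,f \right)} = -25 + 5 z^{2} + 20 f$ ($x{\left(z,f \right)} = 5 \left(\left(z z + 4 f\right) - 5\right) = 5 \left(\left(z^{2} + 4 f\right) - 5\right) = 5 \left(-5 + z^{2} + 4 f\right) = -25 + 5 z^{2} + 20 f$)
$32 \cdot 6 + \left(-13 + x{\left(O{\left(-3 \right)},1 \right)}\right) \left(-34\right) = 32 \cdot 6 + \left(-13 + \left(-25 + 5 \cdot 16^{2} + 20 \cdot 1\right)\right) \left(-34\right) = 192 + \left(-13 + \left(-25 + 5 \cdot 256 + 20\right)\right) \left(-34\right) = 192 + \left(-13 + \left(-25 + 1280 + 20\right)\right) \left(-34\right) = 192 + \left(-13 + 1275\right) \left(-34\right) = 192 + 1262 \left(-34\right) = 192 - 42908 = -42716$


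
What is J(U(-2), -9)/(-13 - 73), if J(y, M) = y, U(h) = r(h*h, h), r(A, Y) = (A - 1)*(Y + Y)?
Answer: 6/43 ≈ 0.13953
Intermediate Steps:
r(A, Y) = 2*Y*(-1 + A) (r(A, Y) = (-1 + A)*(2*Y) = 2*Y*(-1 + A))
U(h) = 2*h*(-1 + h²) (U(h) = 2*h*(-1 + h*h) = 2*h*(-1 + h²))
J(U(-2), -9)/(-13 - 73) = (2*(-2)*(-1 + (-2)²))/(-13 - 73) = (2*(-2)*(-1 + 4))/(-86) = (2*(-2)*3)*(-1/86) = -12*(-1/86) = 6/43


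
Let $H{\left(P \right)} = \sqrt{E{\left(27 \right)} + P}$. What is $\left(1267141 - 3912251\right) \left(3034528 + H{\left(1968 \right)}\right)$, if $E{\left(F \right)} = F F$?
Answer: $-8026660358080 - 2645110 \sqrt{2697} \approx -8.0268 \cdot 10^{12}$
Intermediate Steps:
$E{\left(F \right)} = F^{2}$
$H{\left(P \right)} = \sqrt{729 + P}$ ($H{\left(P \right)} = \sqrt{27^{2} + P} = \sqrt{729 + P}$)
$\left(1267141 - 3912251\right) \left(3034528 + H{\left(1968 \right)}\right) = \left(1267141 - 3912251\right) \left(3034528 + \sqrt{729 + 1968}\right) = - 2645110 \left(3034528 + \sqrt{2697}\right) = -8026660358080 - 2645110 \sqrt{2697}$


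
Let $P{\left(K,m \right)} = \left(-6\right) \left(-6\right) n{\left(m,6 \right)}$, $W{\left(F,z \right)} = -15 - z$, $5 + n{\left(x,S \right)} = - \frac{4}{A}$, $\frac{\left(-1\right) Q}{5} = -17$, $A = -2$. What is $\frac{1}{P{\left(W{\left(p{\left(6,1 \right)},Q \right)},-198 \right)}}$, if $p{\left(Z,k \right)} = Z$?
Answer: $- \frac{1}{108} \approx -0.0092593$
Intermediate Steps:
$Q = 85$ ($Q = \left(-5\right) \left(-17\right) = 85$)
$n{\left(x,S \right)} = -3$ ($n{\left(x,S \right)} = -5 - \frac{4}{-2} = -5 - -2 = -5 + 2 = -3$)
$P{\left(K,m \right)} = -108$ ($P{\left(K,m \right)} = \left(-6\right) \left(-6\right) \left(-3\right) = 36 \left(-3\right) = -108$)
$\frac{1}{P{\left(W{\left(p{\left(6,1 \right)},Q \right)},-198 \right)}} = \frac{1}{-108} = - \frac{1}{108}$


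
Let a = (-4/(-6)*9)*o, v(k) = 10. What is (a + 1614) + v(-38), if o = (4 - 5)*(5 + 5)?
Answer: 1564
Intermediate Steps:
o = -10 (o = -1*10 = -10)
a = -60 (a = (-4/(-6)*9)*(-10) = (-4*(-⅙)*9)*(-10) = ((⅔)*9)*(-10) = 6*(-10) = -60)
(a + 1614) + v(-38) = (-60 + 1614) + 10 = 1554 + 10 = 1564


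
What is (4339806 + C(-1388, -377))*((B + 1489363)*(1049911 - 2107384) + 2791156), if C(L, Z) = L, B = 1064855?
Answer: -11718126801217826444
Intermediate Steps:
(4339806 + C(-1388, -377))*((B + 1489363)*(1049911 - 2107384) + 2791156) = (4339806 - 1388)*((1064855 + 1489363)*(1049911 - 2107384) + 2791156) = 4338418*(2554218*(-1057473) + 2791156) = 4338418*(-2701016571114 + 2791156) = 4338418*(-2701013779958) = -11718126801217826444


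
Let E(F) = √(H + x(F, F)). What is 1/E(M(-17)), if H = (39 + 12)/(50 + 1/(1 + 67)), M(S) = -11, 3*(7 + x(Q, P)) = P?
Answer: -I*√251065221/49214 ≈ -0.32196*I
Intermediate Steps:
x(Q, P) = -7 + P/3
H = 3468/3401 (H = 51/(50 + 1/68) = 51/(3401/68) = 51*(68/3401) = 3468/3401 ≈ 1.0197)
E(F) = √(-20339/3401 + F/3) (E(F) = √(3468/3401 + (-7 + F/3)) = √(-20339/3401 + F/3))
1/E(M(-17)) = 1/(√(-622556451 + 34700403*(-11))/10203) = 1/(√(-622556451 - 381704433)/10203) = 1/(√(-1004260884)/10203) = 1/((2*I*√251065221)/10203) = 1/(2*I*√251065221/10203) = -I*√251065221/49214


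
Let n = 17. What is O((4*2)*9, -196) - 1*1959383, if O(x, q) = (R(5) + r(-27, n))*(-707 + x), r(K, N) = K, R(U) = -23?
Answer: -1927633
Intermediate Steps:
O(x, q) = 35350 - 50*x (O(x, q) = (-23 - 27)*(-707 + x) = -50*(-707 + x) = 35350 - 50*x)
O((4*2)*9, -196) - 1*1959383 = (35350 - 50*4*2*9) - 1*1959383 = (35350 - 400*9) - 1959383 = (35350 - 50*72) - 1959383 = (35350 - 3600) - 1959383 = 31750 - 1959383 = -1927633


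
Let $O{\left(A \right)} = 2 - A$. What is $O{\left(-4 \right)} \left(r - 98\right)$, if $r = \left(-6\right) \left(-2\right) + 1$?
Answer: $-510$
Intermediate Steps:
$r = 13$ ($r = 12 + 1 = 13$)
$O{\left(-4 \right)} \left(r - 98\right) = \left(2 - -4\right) \left(13 - 98\right) = \left(2 + 4\right) \left(-85\right) = 6 \left(-85\right) = -510$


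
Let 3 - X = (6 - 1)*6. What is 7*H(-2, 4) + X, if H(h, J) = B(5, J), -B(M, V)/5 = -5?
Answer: 148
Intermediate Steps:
X = -27 (X = 3 - (6 - 1)*6 = 3 - 5*6 = 3 - 1*30 = 3 - 30 = -27)
B(M, V) = 25 (B(M, V) = -5*(-5) = 25)
H(h, J) = 25
7*H(-2, 4) + X = 7*25 - 27 = 175 - 27 = 148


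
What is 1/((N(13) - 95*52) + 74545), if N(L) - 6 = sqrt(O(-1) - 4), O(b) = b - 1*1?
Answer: 69611/4845691327 - I*sqrt(6)/4845691327 ≈ 1.4366e-5 - 5.055e-10*I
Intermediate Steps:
O(b) = -1 + b (O(b) = b - 1 = -1 + b)
N(L) = 6 + I*sqrt(6) (N(L) = 6 + sqrt((-1 - 1) - 4) = 6 + sqrt(-2 - 4) = 6 + sqrt(-6) = 6 + I*sqrt(6))
1/((N(13) - 95*52) + 74545) = 1/(((6 + I*sqrt(6)) - 95*52) + 74545) = 1/(((6 + I*sqrt(6)) - 4940) + 74545) = 1/((-4934 + I*sqrt(6)) + 74545) = 1/(69611 + I*sqrt(6))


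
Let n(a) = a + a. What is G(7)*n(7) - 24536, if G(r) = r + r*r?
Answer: -23752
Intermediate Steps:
G(r) = r + r²
n(a) = 2*a
G(7)*n(7) - 24536 = (7*(1 + 7))*(2*7) - 24536 = (7*8)*14 - 24536 = 56*14 - 24536 = 784 - 24536 = -23752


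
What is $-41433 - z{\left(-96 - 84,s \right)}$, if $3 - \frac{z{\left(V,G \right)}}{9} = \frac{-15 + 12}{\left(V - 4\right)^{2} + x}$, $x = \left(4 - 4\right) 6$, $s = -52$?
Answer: $- \frac{1403669787}{33856} \approx -41460.0$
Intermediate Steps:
$x = 0$ ($x = 0 \cdot 6 = 0$)
$z{\left(V,G \right)} = 27 + \frac{27}{\left(-4 + V\right)^{2}}$ ($z{\left(V,G \right)} = 27 - 9 \frac{-15 + 12}{\left(V - 4\right)^{2} + 0} = 27 - 9 \left(- \frac{3}{\left(-4 + V\right)^{2} + 0}\right) = 27 - 9 \left(- \frac{3}{\left(-4 + V\right)^{2}}\right) = 27 + \frac{27}{\left(-4 + V\right)^{2}}$)
$-41433 - z{\left(-96 - 84,s \right)} = -41433 - \left(27 + \frac{27}{\left(-4 - 180\right)^{2}}\right) = -41433 - \left(27 + \frac{27}{33856}\right) = -41433 - \frac{914139}{33856} = - \frac{1403669787}{33856}$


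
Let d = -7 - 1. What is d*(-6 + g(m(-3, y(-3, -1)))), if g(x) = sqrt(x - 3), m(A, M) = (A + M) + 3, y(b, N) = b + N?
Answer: 48 - 8*I*sqrt(7) ≈ 48.0 - 21.166*I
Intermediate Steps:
y(b, N) = N + b
m(A, M) = 3 + A + M
g(x) = sqrt(-3 + x)
d = -8
d*(-6 + g(m(-3, y(-3, -1)))) = -8*(-6 + sqrt(-3 + (3 - 3 + (-1 - 3)))) = -8*(-6 + sqrt(-3 + (3 - 3 - 4))) = -8*(-6 + sqrt(-3 - 4)) = -8*(-6 + sqrt(-7)) = -8*(-6 + I*sqrt(7)) = 48 - 8*I*sqrt(7)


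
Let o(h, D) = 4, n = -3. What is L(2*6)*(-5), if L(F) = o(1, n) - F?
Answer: 40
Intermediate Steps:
L(F) = 4 - F
L(2*6)*(-5) = (4 - 2*6)*(-5) = (4 - 1*12)*(-5) = (4 - 12)*(-5) = -8*(-5) = 40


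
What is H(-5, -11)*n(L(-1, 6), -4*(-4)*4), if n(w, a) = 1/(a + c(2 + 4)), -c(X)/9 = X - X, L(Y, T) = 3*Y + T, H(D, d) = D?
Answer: -5/64 ≈ -0.078125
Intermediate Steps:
L(Y, T) = T + 3*Y
c(X) = 0 (c(X) = -9*(X - X) = -9*0 = 0)
n(w, a) = 1/a (n(w, a) = 1/(a + 0) = 1/a)
H(-5, -11)*n(L(-1, 6), -4*(-4)*4) = -5/(-4*(-4)*4) = -5/(16*4) = -5/64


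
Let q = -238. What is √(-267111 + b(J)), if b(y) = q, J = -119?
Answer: I*√267349 ≈ 517.06*I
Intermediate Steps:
b(y) = -238
√(-267111 + b(J)) = √(-267111 - 238) = √(-267349) = I*√267349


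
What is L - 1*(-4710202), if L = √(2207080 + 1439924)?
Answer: 4710202 + 2*√911751 ≈ 4.7121e+6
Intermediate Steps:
L = 2*√911751 (L = √3647004 = 2*√911751 ≈ 1909.7)
L - 1*(-4710202) = 2*√911751 - 1*(-4710202) = 2*√911751 + 4710202 = 4710202 + 2*√911751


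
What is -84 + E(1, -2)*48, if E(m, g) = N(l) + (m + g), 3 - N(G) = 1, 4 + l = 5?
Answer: -36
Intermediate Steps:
l = 1 (l = -4 + 5 = 1)
N(G) = 2 (N(G) = 3 - 1*1 = 3 - 1 = 2)
E(m, g) = 2 + g + m (E(m, g) = 2 + (m + g) = 2 + (g + m) = 2 + g + m)
-84 + E(1, -2)*48 = -84 + (2 - 2 + 1)*48 = -84 + 1*48 = -84 + 48 = -36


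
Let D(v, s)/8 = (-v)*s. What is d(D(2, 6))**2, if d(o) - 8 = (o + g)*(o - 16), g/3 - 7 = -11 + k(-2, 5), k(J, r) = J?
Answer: 163226176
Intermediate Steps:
D(v, s) = -8*s*v (D(v, s) = 8*((-v)*s) = 8*(-s*v) = -8*s*v)
g = -18 (g = 21 + 3*(-11 - 2) = 21 + 3*(-13) = 21 - 39 = -18)
d(o) = 8 + (-18 + o)*(-16 + o) (d(o) = 8 + (o - 18)*(o - 16) = 8 + (-18 + o)*(-16 + o))
d(D(2, 6))**2 = (296 + (-8*6*2)**2 - (-272)*6*2)**2 = (296 + (-96)**2 - 34*(-96))**2 = (296 + 9216 + 3264)**2 = 12776**2 = 163226176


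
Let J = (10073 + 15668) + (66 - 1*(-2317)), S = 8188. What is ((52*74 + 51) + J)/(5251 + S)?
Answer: 32023/13439 ≈ 2.3828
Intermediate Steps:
J = 28124 (J = 25741 + (66 + 2317) = 25741 + 2383 = 28124)
((52*74 + 51) + J)/(5251 + S) = ((52*74 + 51) + 28124)/(5251 + 8188) = ((3848 + 51) + 28124)/13439 = (3899 + 28124)*(1/13439) = 32023*(1/13439) = 32023/13439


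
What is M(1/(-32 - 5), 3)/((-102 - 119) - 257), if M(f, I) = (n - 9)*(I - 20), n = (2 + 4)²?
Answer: 459/478 ≈ 0.96025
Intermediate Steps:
n = 36 (n = 6² = 36)
M(f, I) = -540 + 27*I (M(f, I) = (36 - 9)*(I - 20) = 27*(-20 + I) = -540 + 27*I)
M(1/(-32 - 5), 3)/((-102 - 119) - 257) = (-540 + 27*3)/((-102 - 119) - 257) = (-540 + 81)/(-221 - 257) = -459/(-478) = -1/478*(-459) = 459/478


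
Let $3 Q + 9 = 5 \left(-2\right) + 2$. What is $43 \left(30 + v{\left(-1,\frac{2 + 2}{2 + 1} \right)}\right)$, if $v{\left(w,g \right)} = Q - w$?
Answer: $\frac{3268}{3} \approx 1089.3$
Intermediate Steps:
$Q = - \frac{17}{3}$ ($Q = -3 + \frac{5 \left(-2\right) + 2}{3} = -3 + \frac{-10 + 2}{3} = -3 + \frac{1}{3} \left(-8\right) = -3 - \frac{8}{3} = - \frac{17}{3} \approx -5.6667$)
$v{\left(w,g \right)} = - \frac{17}{3} - w$
$43 \left(30 + v{\left(-1,\frac{2 + 2}{2 + 1} \right)}\right) = 43 \left(30 - \frac{14}{3}\right) = 43 \cdot \frac{76}{3} = \frac{3268}{3}$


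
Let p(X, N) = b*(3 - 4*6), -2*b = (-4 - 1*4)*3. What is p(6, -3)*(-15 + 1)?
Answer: 3528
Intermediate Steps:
b = 12 (b = -(-4 - 1*4)*3/2 = -(-4 - 4)*3/2 = -(-4)*3 = -½*(-24) = 12)
p(X, N) = -252 (p(X, N) = 12*(3 - 4*6) = 12*(3 - 24) = 12*(-21) = -252)
p(6, -3)*(-15 + 1) = -252*(-15 + 1) = -252*(-14) = 3528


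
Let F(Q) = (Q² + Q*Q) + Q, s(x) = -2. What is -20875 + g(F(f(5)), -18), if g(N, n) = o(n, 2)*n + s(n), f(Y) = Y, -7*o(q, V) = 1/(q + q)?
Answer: -292279/14 ≈ -20877.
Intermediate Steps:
o(q, V) = -1/(14*q) (o(q, V) = -1/(7*(q + q)) = -1/(2*q)/7 = -1/(14*q))
F(Q) = Q + 2*Q² (F(Q) = (Q² + Q²) + Q = 2*Q² + Q = Q + 2*Q²)
g(N, n) = -29/14 (g(N, n) = (-1/(14*n))*n - 2 = -1/14 - 2 = -29/14)
-20875 + g(F(f(5)), -18) = -20875 - 29/14 = -292279/14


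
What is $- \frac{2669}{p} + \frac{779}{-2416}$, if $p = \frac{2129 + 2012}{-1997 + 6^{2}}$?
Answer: $\frac{12641898305}{10004656} \approx 1263.6$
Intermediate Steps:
$p = - \frac{4141}{1961}$ ($p = \frac{4141}{-1997 + 36} = \frac{4141}{-1961} = 4141 \left(- \frac{1}{1961}\right) = - \frac{4141}{1961} \approx -2.1117$)
$- \frac{2669}{p} + \frac{779}{-2416} = - \frac{2669}{- \frac{4141}{1961}} + \frac{779}{-2416} = \left(-2669\right) \left(- \frac{1961}{4141}\right) + 779 \left(- \frac{1}{2416}\right) = \frac{5233909}{4141} - \frac{779}{2416} = \frac{12641898305}{10004656}$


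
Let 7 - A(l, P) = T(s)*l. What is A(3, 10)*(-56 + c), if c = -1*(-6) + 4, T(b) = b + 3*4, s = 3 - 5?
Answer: 1058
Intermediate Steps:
s = -2
T(b) = 12 + b (T(b) = b + 12 = 12 + b)
c = 10 (c = 6 + 4 = 10)
A(l, P) = 7 - 10*l (A(l, P) = 7 - (12 - 2)*l = 7 - 10*l)
A(3, 10)*(-56 + c) = (7 - 10*3)*(-56 + 10) = (7 - 30)*(-46) = -23*(-46) = 1058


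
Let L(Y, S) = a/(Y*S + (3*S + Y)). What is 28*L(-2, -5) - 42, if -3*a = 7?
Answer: -98/3 ≈ -32.667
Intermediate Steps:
a = -7/3 (a = -⅓*7 = -7/3 ≈ -2.3333)
L(Y, S) = -7/(3*(Y + 3*S + S*Y)) (L(Y, S) = -7/(3*(Y*S + (3*S + Y))) = -7/(3*(S*Y + (Y + 3*S))) = -7/(3*(Y + 3*S + S*Y)))
28*L(-2, -5) - 42 = 28*(-7/(3*(-2) + 9*(-5) + 3*(-5)*(-2))) - 42 = 28*(-7/(-6 - 45 + 30)) - 42 = 28*(-7/(-21)) - 42 = 28*(-7*(-1/21)) - 42 = 28*(⅓) - 42 = 28/3 - 42 = -98/3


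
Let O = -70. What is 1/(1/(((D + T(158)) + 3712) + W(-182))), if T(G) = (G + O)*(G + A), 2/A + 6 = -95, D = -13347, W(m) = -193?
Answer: 411500/101 ≈ 4074.3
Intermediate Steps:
A = -2/101 (A = 2/(-6 - 95) = 2/(-101) = 2*(-1/101) = -2/101 ≈ -0.019802)
T(G) = (-70 + G)*(-2/101 + G) (T(G) = (G - 70)*(G - 2/101) = (-70 + G)*(-2/101 + G))
1/(1/(((D + T(158)) + 3712) + W(-182))) = 1/(1/(((-13347 + (140/101 + 158² - 7072/101*158)) + 3712) - 193)) = 1/(1/(((-13347 + (140/101 + 24964 - 1117376/101)) + 3712) - 193)) = 1/(1/(((-13347 + 1404128/101) + 3712) - 193)) = 1/(1/((56081/101 + 3712) - 193)) = 1/(1/(430993/101 - 193)) = 1/(1/(411500/101)) = 1/(101/411500) = 411500/101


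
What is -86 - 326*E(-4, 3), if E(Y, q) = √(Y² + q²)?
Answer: -1716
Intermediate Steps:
-86 - 326*E(-4, 3) = -86 - 326*√((-4)² + 3²) = -86 - 326*√(16 + 9) = -86 - 326*√25 = -86 - 326*5 = -86 - 1630 = -1716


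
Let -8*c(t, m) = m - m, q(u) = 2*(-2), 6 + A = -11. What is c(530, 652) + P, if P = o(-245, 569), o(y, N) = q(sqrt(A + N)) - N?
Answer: -573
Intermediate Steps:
A = -17 (A = -6 - 11 = -17)
q(u) = -4
c(t, m) = 0 (c(t, m) = -(m - m)/8 = -1/8*0 = 0)
o(y, N) = -4 - N
P = -573 (P = -4 - 1*569 = -4 - 569 = -573)
c(530, 652) + P = 0 - 573 = -573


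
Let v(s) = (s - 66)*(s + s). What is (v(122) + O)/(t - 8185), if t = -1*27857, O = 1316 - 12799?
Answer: -727/12014 ≈ -0.060513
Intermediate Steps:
O = -11483
t = -27857
v(s) = 2*s*(-66 + s) (v(s) = (-66 + s)*(2*s) = 2*s*(-66 + s))
(v(122) + O)/(t - 8185) = (2*122*(-66 + 122) - 11483)/(-27857 - 8185) = (2*122*56 - 11483)/(-36042) = (13664 - 11483)*(-1/36042) = 2181*(-1/36042) = -727/12014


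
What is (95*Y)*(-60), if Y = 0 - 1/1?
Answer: 5700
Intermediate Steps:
Y = -1 (Y = 0 - 1*1 = 0 - 1 = -1)
(95*Y)*(-60) = (95*(-1))*(-60) = -95*(-60) = 5700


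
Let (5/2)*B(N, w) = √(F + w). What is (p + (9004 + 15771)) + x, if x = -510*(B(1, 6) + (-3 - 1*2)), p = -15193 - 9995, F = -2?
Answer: 1729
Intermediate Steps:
p = -25188
B(N, w) = 2*√(-2 + w)/5
x = 2142 (x = -510*(2*√(-2 + 6)/5 + (-3 - 1*2)) = -510*(2*√4/5 + (-3 - 2)) = -510*((⅖)*2 - 5) = -510*(⅘ - 5) = -510*(-21)/5 = -51*(-42) = 2142)
(p + (9004 + 15771)) + x = (-25188 + (9004 + 15771)) + 2142 = (-25188 + 24775) + 2142 = -413 + 2142 = 1729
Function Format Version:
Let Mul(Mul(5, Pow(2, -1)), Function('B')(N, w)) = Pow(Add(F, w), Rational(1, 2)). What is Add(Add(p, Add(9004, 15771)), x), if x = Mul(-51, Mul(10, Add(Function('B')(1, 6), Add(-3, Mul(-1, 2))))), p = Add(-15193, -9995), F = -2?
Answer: 1729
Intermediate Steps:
p = -25188
Function('B')(N, w) = Mul(Rational(2, 5), Pow(Add(-2, w), Rational(1, 2)))
x = 2142 (x = Mul(-51, Mul(10, Add(Mul(Rational(2, 5), Pow(Add(-2, 6), Rational(1, 2))), Add(-3, Mul(-1, 2))))) = Mul(-51, Mul(10, Add(Mul(Rational(2, 5), Pow(4, Rational(1, 2))), Add(-3, -2)))) = Mul(-51, Mul(10, Add(Mul(Rational(2, 5), 2), -5))) = Mul(-51, Mul(10, Add(Rational(4, 5), -5))) = Mul(-51, Mul(10, Rational(-21, 5))) = Mul(-51, -42) = 2142)
Add(Add(p, Add(9004, 15771)), x) = Add(Add(-25188, Add(9004, 15771)), 2142) = Add(Add(-25188, 24775), 2142) = Add(-413, 2142) = 1729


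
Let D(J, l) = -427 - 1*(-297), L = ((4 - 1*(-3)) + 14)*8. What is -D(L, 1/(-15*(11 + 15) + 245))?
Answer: 130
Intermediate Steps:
L = 168 (L = ((4 + 3) + 14)*8 = (7 + 14)*8 = 21*8 = 168)
D(J, l) = -130 (D(J, l) = -427 + 297 = -130)
-D(L, 1/(-15*(11 + 15) + 245)) = -1*(-130) = 130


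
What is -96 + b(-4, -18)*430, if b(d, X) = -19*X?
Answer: 146964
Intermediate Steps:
-96 + b(-4, -18)*430 = -96 - 19*(-18)*430 = -96 + 342*430 = -96 + 147060 = 146964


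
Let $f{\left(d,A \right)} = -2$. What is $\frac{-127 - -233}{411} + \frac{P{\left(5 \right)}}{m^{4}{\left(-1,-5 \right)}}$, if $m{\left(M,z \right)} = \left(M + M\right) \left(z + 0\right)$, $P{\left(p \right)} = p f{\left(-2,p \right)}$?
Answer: $\frac{105589}{411000} \approx 0.25691$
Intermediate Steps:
$P{\left(p \right)} = - 2 p$ ($P{\left(p \right)} = p \left(-2\right) = - 2 p$)
$m{\left(M,z \right)} = 2 M z$
$\frac{-127 - -233}{411} + \frac{P{\left(5 \right)}}{m^{4}{\left(-1,-5 \right)}} = \frac{-127 - -233}{411} + \frac{\left(-2\right) 5}{\left(2 \left(-1\right) \left(-5\right)\right)^{4}} = \left(-127 + 233\right) \frac{1}{411} - \frac{10}{10^{4}} = 106 \cdot \frac{1}{411} - \frac{10}{10000} = \frac{106}{411} - \frac{1}{1000} = \frac{105589}{411000}$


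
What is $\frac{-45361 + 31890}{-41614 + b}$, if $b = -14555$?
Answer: $\frac{13471}{56169} \approx 0.23983$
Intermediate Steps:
$\frac{-45361 + 31890}{-41614 + b} = \frac{-45361 + 31890}{-41614 - 14555} = - \frac{13471}{-56169} = \left(-13471\right) \left(- \frac{1}{56169}\right) = \frac{13471}{56169}$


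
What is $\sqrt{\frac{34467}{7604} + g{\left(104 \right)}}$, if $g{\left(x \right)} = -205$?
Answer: $\frac{i \sqrt{2897795053}}{3802} \approx 14.159 i$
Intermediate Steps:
$\sqrt{\frac{34467}{7604} + g{\left(104 \right)}} = \sqrt{\frac{34467}{7604} - 205} = \sqrt{- \frac{1524353}{7604}} = \frac{i \sqrt{2897795053}}{3802}$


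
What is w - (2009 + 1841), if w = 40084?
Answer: 36234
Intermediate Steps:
w - (2009 + 1841) = 40084 - (2009 + 1841) = 40084 - 1*3850 = 40084 - 3850 = 36234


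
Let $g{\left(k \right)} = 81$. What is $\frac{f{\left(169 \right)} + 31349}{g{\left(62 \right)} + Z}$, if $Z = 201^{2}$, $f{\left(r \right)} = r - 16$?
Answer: $\frac{15751}{20241} \approx 0.77817$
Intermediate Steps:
$f{\left(r \right)} = -16 + r$ ($f{\left(r \right)} = r - 16 = -16 + r$)
$Z = 40401$
$\frac{f{\left(169 \right)} + 31349}{g{\left(62 \right)} + Z} = \frac{\left(-16 + 169\right) + 31349}{81 + 40401} = \frac{153 + 31349}{40482} = 31502 \cdot \frac{1}{40482} = \frac{15751}{20241}$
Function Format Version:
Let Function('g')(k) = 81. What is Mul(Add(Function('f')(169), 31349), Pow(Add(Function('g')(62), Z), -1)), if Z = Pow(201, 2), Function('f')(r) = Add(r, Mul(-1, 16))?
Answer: Rational(15751, 20241) ≈ 0.77817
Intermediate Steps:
Function('f')(r) = Add(-16, r) (Function('f')(r) = Add(r, -16) = Add(-16, r))
Z = 40401
Mul(Add(Function('f')(169), 31349), Pow(Add(Function('g')(62), Z), -1)) = Mul(Add(Add(-16, 169), 31349), Pow(Add(81, 40401), -1)) = Mul(Add(153, 31349), Pow(40482, -1)) = Mul(31502, Rational(1, 40482)) = Rational(15751, 20241)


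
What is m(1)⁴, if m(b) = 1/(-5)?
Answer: 1/625 ≈ 0.0016000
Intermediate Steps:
m(b) = -⅕
m(1)⁴ = (-⅕)⁴ = 1/625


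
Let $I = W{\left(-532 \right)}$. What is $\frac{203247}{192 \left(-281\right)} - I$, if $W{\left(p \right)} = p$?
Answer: $\frac{9499739}{17984} \approx 528.23$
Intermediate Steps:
$I = -532$
$\frac{203247}{192 \left(-281\right)} - I = \frac{203247}{192 \left(-281\right)} - -532 = \frac{203247}{-53952} + 532 = 203247 \left(- \frac{1}{53952}\right) + 532 = - \frac{67749}{17984} + 532 = \frac{9499739}{17984}$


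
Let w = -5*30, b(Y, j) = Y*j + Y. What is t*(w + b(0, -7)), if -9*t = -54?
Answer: -900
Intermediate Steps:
t = 6 (t = -1/9*(-54) = 6)
b(Y, j) = Y + Y*j
w = -150
t*(w + b(0, -7)) = 6*(-150 + 0*(1 - 7)) = 6*(-150 + 0*(-6)) = 6*(-150 + 0) = 6*(-150) = -900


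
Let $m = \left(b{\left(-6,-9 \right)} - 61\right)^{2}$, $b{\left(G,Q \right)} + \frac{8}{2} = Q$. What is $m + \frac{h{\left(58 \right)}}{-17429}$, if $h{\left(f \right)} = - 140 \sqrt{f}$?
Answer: $5476 + \frac{140 \sqrt{58}}{17429} \approx 5476.1$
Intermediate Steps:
$b{\left(G,Q \right)} = -4 + Q$
$m = 5476$ ($m = \left(\left(-4 - 9\right) - 61\right)^{2} = \left(-13 - 61\right)^{2} = \left(-74\right)^{2} = 5476$)
$m + \frac{h{\left(58 \right)}}{-17429} = 5476 + \frac{\left(-140\right) \sqrt{58}}{-17429} = 5476 + - 140 \sqrt{58} \left(- \frac{1}{17429}\right) = 5476 + \frac{140 \sqrt{58}}{17429}$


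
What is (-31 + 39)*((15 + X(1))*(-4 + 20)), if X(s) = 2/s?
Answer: 2176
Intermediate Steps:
(-31 + 39)*((15 + X(1))*(-4 + 20)) = (-31 + 39)*((15 + 2/1)*(-4 + 20)) = 8*((15 + 2*1)*16) = 8*((15 + 2)*16) = 8*(17*16) = 8*272 = 2176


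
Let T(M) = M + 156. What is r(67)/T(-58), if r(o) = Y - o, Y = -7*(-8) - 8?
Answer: -19/98 ≈ -0.19388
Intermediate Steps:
Y = 48 (Y = 56 - 8 = 48)
r(o) = 48 - o
T(M) = 156 + M
r(67)/T(-58) = (48 - 1*67)/(156 - 58) = (48 - 67)/98 = -19*1/98 = -19/98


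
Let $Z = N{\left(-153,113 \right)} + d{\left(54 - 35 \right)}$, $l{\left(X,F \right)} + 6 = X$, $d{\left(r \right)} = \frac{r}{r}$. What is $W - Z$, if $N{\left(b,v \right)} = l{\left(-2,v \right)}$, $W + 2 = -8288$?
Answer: $-8283$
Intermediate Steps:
$W = -8290$ ($W = -2 - 8288 = -8290$)
$d{\left(r \right)} = 1$
$l{\left(X,F \right)} = -6 + X$
$N{\left(b,v \right)} = -8$ ($N{\left(b,v \right)} = -6 - 2 = -8$)
$Z = -7$ ($Z = -8 + 1 = -7$)
$W - Z = -8290 - -7 = -8290 + 7 = -8283$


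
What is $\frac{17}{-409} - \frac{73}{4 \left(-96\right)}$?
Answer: $\frac{23329}{157056} \approx 0.14854$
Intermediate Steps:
$\frac{17}{-409} - \frac{73}{4 \left(-96\right)} = 17 \left(- \frac{1}{409}\right) - \frac{73}{-384} = - \frac{17}{409} - - \frac{73}{384} = - \frac{17}{409} + \frac{73}{384} = \frac{23329}{157056}$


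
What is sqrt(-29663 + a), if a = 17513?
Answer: 45*I*sqrt(6) ≈ 110.23*I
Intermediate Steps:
sqrt(-29663 + a) = sqrt(-29663 + 17513) = sqrt(-12150) = 45*I*sqrt(6)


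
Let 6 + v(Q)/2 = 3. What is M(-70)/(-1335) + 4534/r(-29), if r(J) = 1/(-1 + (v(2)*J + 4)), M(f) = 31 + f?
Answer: 357120523/445 ≈ 8.0252e+5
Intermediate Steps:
v(Q) = -6 (v(Q) = -12 + 2*3 = -12 + 6 = -6)
r(J) = 1/(3 - 6*J) (r(J) = 1/(-1 + (-6*J + 4)) = 1/(-1 + (4 - 6*J)) = 1/(3 - 6*J))
M(-70)/(-1335) + 4534/r(-29) = (31 - 70)/(-1335) + 4534/((1/(3*(1 - 2*(-29))))) = -39*(-1/1335) + 4534/((1/(3*(1 + 58)))) = 13/445 + 4534/(((⅓)/59)) = 13/445 + 4534/(((⅓)*(1/59))) = 13/445 + 4534/(1/177) = 13/445 + 4534*177 = 13/445 + 802518 = 357120523/445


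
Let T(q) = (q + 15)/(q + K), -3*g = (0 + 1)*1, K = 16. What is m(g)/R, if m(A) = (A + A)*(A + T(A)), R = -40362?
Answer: 85/8536563 ≈ 9.9572e-6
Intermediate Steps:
g = -1/3 (g = -(0 + 1)/3 = -1/3 ≈ -0.33333)
T(q) = (15 + q)/(16 + q) (T(q) = (q + 15)/(q + 16) = (15 + q)/(16 + q))
m(A) = 2*A*(A + (15 + A)/(16 + A)) (m(A) = (A + A)*(A + (15 + A)/(16 + A)) = (2*A)*(A + (15 + A)/(16 + A)) = 2*A*(A + (15 + A)/(16 + A)))
m(g)/R = (2*(-1/3)*(15 - 1/3 - (16 - 1/3)/3)/(16 - 1/3))/(-40362) = (2*(-1/3)*(15 - 1/3 - 1/3*47/3)/(47/3))*(-1/40362) = (2*(-1/3)*(3/47)*(15 - 1/3 - 47/9))*(-1/40362) = (2*(-1/3)*(3/47)*(85/9))*(-1/40362) = -170/423*(-1/40362) = 85/8536563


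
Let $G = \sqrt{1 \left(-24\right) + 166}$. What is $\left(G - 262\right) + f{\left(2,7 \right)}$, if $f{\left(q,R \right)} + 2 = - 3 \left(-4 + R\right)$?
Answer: $-273 + \sqrt{142} \approx -261.08$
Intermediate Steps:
$f{\left(q,R \right)} = 10 - 3 R$ ($f{\left(q,R \right)} = -2 - 3 \left(-4 + R\right) = -2 - \left(-12 + 3 R\right) = 10 - 3 R$)
$G = \sqrt{142}$ ($G = \sqrt{-24 + 166} = \sqrt{142} \approx 11.916$)
$\left(G - 262\right) + f{\left(2,7 \right)} = \left(\sqrt{142} - 262\right) + \left(10 - 21\right) = \left(-262 + \sqrt{142}\right) + \left(10 - 21\right) = \left(-262 + \sqrt{142}\right) - 11 = -273 + \sqrt{142}$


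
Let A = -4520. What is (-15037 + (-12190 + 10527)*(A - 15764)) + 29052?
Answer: 33746307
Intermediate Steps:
(-15037 + (-12190 + 10527)*(A - 15764)) + 29052 = (-15037 + (-12190 + 10527)*(-4520 - 15764)) + 29052 = (-15037 - 1663*(-20284)) + 29052 = (-15037 + 33732292) + 29052 = 33717255 + 29052 = 33746307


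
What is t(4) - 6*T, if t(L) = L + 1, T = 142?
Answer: -847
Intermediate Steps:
t(L) = 1 + L
t(4) - 6*T = (1 + 4) - 6*142 = 5 - 852 = -847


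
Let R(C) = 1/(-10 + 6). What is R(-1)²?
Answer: 1/16 ≈ 0.062500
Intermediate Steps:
R(C) = -¼ (R(C) = 1/(-4) = -¼)
R(-1)² = (-¼)² = 1/16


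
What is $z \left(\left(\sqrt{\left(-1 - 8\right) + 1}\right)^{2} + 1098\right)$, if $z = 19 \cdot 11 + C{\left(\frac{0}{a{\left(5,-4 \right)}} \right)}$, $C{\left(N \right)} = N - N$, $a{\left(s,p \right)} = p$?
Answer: $227810$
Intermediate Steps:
$C{\left(N \right)} = 0$
$z = 209$ ($z = 19 \cdot 11 + 0 = 209 + 0 = 209$)
$z \left(\left(\sqrt{\left(-1 - 8\right) + 1}\right)^{2} + 1098\right) = 209 \left(\left(\sqrt{\left(-1 - 8\right) + 1}\right)^{2} + 1098\right) = 209 \left(\left(\sqrt{-9 + 1}\right)^{2} + 1098\right) = 209 \left(\left(\sqrt{-8}\right)^{2} + 1098\right) = 209 \left(\left(2 i \sqrt{2}\right)^{2} + 1098\right) = 209 \left(-8 + 1098\right) = 209 \cdot 1090 = 227810$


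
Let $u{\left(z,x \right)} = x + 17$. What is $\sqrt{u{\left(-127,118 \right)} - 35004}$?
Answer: $i \sqrt{34869} \approx 186.73 i$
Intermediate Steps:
$u{\left(z,x \right)} = 17 + x$
$\sqrt{u{\left(-127,118 \right)} - 35004} = \sqrt{\left(17 + 118\right) - 35004} = \sqrt{135 - 35004} = \sqrt{-34869} = i \sqrt{34869}$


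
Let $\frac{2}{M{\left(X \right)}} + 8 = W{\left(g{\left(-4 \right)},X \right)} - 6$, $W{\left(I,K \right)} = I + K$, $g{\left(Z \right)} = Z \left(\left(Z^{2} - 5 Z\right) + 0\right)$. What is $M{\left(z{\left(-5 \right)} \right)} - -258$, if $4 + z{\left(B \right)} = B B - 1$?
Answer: $\frac{17801}{69} \approx 257.99$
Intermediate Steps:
$z{\left(B \right)} = -5 + B^{2}$ ($z{\left(B \right)} = -4 + \left(B B - 1\right) = -4 + \left(B^{2} - 1\right) = -4 + \left(-1 + B^{2}\right) = -5 + B^{2}$)
$g{\left(Z \right)} = Z \left(Z^{2} - 5 Z\right)$
$M{\left(X \right)} = \frac{2}{-158 + X}$ ($M{\left(X \right)} = \frac{2}{-8 - \left(6 - X - \left(-4\right)^{2} \left(-5 - 4\right)\right)} = \frac{2}{-8 + \left(\left(16 \left(-9\right) + X\right) - 6\right)} = \frac{2}{-8 + \left(\left(-144 + X\right) - 6\right)} = \frac{2}{-8 + \left(-150 + X\right)} = \frac{2}{-158 + X}$)
$M{\left(z{\left(-5 \right)} \right)} - -258 = \frac{2}{-158 - \left(5 - \left(-5\right)^{2}\right)} - -258 = \frac{2}{-158 + \left(-5 + 25\right)} + 258 = \frac{2}{-158 + 20} + 258 = \frac{2}{-138} + 258 = 2 \left(- \frac{1}{138}\right) + 258 = - \frac{1}{69} + 258 = \frac{17801}{69}$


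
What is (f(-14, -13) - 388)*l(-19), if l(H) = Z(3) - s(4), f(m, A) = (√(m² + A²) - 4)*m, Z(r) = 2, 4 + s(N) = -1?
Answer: -2324 - 98*√365 ≈ -4196.3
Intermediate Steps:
s(N) = -5 (s(N) = -4 - 1 = -5)
f(m, A) = m*(-4 + √(A² + m²)) (f(m, A) = (√(A² + m²) - 4)*m = (-4 + √(A² + m²))*m = m*(-4 + √(A² + m²)))
l(H) = 7 (l(H) = 2 - 1*(-5) = 2 + 5 = 7)
(f(-14, -13) - 388)*l(-19) = (-14*(-4 + √((-13)² + (-14)²)) - 388)*7 = (-14*(-4 + √(169 + 196)) - 388)*7 = (-14*(-4 + √365) - 388)*7 = ((56 - 14*√365) - 388)*7 = (-332 - 14*√365)*7 = -2324 - 98*√365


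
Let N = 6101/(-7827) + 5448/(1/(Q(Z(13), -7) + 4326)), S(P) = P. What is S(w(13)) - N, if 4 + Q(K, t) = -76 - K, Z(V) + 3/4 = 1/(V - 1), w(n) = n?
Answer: -181084111828/7827 ≈ -2.3136e+7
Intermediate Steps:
Z(V) = -3/4 + 1/(-1 + V) (Z(V) = -3/4 + 1/(V - 1) = -3/4 + 1/(-1 + V))
Q(K, t) = -80 - K (Q(K, t) = -4 + (-76 - K) = -80 - K)
N = 181084213579/7827 (N = 6101/(-7827) + 5448/(1/((-80 - (7 - 3*13)/(4*(-1 + 13))) + 4326)) = 6101*(-1/7827) + 5448/(1/((-80 - (7 - 39)/(4*12)) + 4326)) = -6101/7827 + 5448/(1/((-80 - (-32)/(4*12)) + 4326)) = -6101/7827 + 5448/(1/((-80 - 1*(-2/3)) + 4326)) = -6101/7827 + 5448/(1/((-80 + 2/3) + 4326)) = -6101/7827 + 5448/(1/(-238/3 + 4326)) = -6101/7827 + 5448/(1/(12740/3)) = -6101/7827 + 5448/(3/12740) = -6101/7827 + 5448*(12740/3) = -6101/7827 + 23135840 = 181084213579/7827 ≈ 2.3136e+7)
S(w(13)) - N = 13 - 1*181084213579/7827 = 13 - 181084213579/7827 = -181084111828/7827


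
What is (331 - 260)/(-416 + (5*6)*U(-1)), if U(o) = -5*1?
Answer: -71/566 ≈ -0.12544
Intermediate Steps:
U(o) = -5
(331 - 260)/(-416 + (5*6)*U(-1)) = (331 - 260)/(-416 + (5*6)*(-5)) = 71/(-416 + 30*(-5)) = 71/(-416 - 150) = 71/(-566) = 71*(-1/566) = -71/566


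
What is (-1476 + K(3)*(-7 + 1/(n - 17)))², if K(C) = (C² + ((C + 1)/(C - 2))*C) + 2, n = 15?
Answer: 10870209/4 ≈ 2.7176e+6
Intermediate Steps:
K(C) = 2 + C² + C*(1 + C)/(-2 + C) (K(C) = (C² + ((1 + C)/(-2 + C))*C) + 2 = (C² + C*(1 + C)/(-2 + C)) + 2 = 2 + C² + C*(1 + C)/(-2 + C))
(-1476 + K(3)*(-7 + 1/(n - 17)))² = (-1476 + ((-4 + 3³ - 1*3² + 3*3)/(-2 + 3))*(-7 + 1/(15 - 17)))² = (-1476 + ((-4 + 27 - 1*9 + 9)/1)*(-7 + 1/(-2)))² = (-1476 + (1*(-4 + 27 - 9 + 9))*(-7 - ½))² = (-1476 + (1*23)*(-15/2))² = (-1476 + 23*(-15/2))² = (-1476 - 345/2)² = (-3297/2)² = 10870209/4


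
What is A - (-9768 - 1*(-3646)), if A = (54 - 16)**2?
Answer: 7566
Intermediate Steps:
A = 1444 (A = 38**2 = 1444)
A - (-9768 - 1*(-3646)) = 1444 - (-9768 - 1*(-3646)) = 1444 - (-9768 + 3646) = 1444 - 1*(-6122) = 1444 + 6122 = 7566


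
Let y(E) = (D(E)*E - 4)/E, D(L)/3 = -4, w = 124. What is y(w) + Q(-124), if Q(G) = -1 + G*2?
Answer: -8092/31 ≈ -261.03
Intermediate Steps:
Q(G) = -1 + 2*G
D(L) = -12 (D(L) = 3*(-4) = -12)
y(E) = (-4 - 12*E)/E (y(E) = (-12*E - 4)/E = (-4 - 12*E)/E)
y(w) + Q(-124) = (-12 - 4/124) + (-1 + 2*(-124)) = (-12 - 4*1/124) + (-1 - 248) = (-12 - 1/31) - 249 = -373/31 - 249 = -8092/31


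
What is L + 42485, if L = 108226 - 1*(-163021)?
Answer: 313732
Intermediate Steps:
L = 271247 (L = 108226 + 163021 = 271247)
L + 42485 = 271247 + 42485 = 313732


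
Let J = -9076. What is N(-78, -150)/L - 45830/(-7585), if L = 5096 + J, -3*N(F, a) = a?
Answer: 3640483/603766 ≈ 6.0296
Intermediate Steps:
N(F, a) = -a/3
L = -3980 (L = 5096 - 9076 = -3980)
N(-78, -150)/L - 45830/(-7585) = -⅓*(-150)/(-3980) - 45830/(-7585) = 50*(-1/3980) - 45830*(-1/7585) = -5/398 + 9166/1517 = 3640483/603766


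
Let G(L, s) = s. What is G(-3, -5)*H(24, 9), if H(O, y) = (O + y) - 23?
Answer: -50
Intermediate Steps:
H(O, y) = -23 + O + y
G(-3, -5)*H(24, 9) = -5*(-23 + 24 + 9) = -5*10 = -50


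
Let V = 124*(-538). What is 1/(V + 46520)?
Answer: -1/20192 ≈ -4.9525e-5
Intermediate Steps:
V = -66712
1/(V + 46520) = 1/(-66712 + 46520) = 1/(-20192) = -1/20192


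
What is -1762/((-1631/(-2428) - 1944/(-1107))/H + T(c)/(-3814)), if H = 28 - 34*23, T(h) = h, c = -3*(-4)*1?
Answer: 252208943051728/911252261 ≈ 2.7677e+5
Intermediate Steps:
c = 12 (c = 12*1 = 12)
H = -754 (H = 28 - 782 = -754)
-1762/((-1631/(-2428) - 1944/(-1107))/H + T(c)/(-3814)) = -1762/((-1631/(-2428) - 1944/(-1107))/(-754) + 12/(-3814)) = -1762/((-1631*(-1/2428) - 1944*(-1/1107))*(-1/754) + 12*(-1/3814)) = -1762/((1631/2428 + 72/41)*(-1/754) - 6/1907) = -1762/((241687/99548)*(-1/754) - 6/1907) = -1762/(-241687/75059192 - 6/1907) = -1762/(-911252261/143137879144) = -1762*(-143137879144/911252261) = 252208943051728/911252261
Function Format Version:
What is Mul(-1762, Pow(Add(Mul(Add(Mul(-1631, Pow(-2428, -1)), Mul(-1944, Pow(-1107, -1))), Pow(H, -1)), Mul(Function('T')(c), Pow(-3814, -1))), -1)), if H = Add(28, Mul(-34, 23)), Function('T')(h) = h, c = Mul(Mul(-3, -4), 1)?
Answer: Rational(252208943051728, 911252261) ≈ 2.7677e+5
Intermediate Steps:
c = 12 (c = Mul(12, 1) = 12)
H = -754 (H = Add(28, -782) = -754)
Mul(-1762, Pow(Add(Mul(Add(Mul(-1631, Pow(-2428, -1)), Mul(-1944, Pow(-1107, -1))), Pow(H, -1)), Mul(Function('T')(c), Pow(-3814, -1))), -1)) = Mul(-1762, Pow(Add(Mul(Add(Mul(-1631, Pow(-2428, -1)), Mul(-1944, Pow(-1107, -1))), Pow(-754, -1)), Mul(12, Pow(-3814, -1))), -1)) = Mul(-1762, Pow(Add(Mul(Add(Mul(-1631, Rational(-1, 2428)), Mul(-1944, Rational(-1, 1107))), Rational(-1, 754)), Mul(12, Rational(-1, 3814))), -1)) = Mul(-1762, Pow(Add(Mul(Add(Rational(1631, 2428), Rational(72, 41)), Rational(-1, 754)), Rational(-6, 1907)), -1)) = Mul(-1762, Pow(Add(Mul(Rational(241687, 99548), Rational(-1, 754)), Rational(-6, 1907)), -1)) = Mul(-1762, Pow(Add(Rational(-241687, 75059192), Rational(-6, 1907)), -1)) = Mul(-1762, Pow(Rational(-911252261, 143137879144), -1)) = Mul(-1762, Rational(-143137879144, 911252261)) = Rational(252208943051728, 911252261)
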